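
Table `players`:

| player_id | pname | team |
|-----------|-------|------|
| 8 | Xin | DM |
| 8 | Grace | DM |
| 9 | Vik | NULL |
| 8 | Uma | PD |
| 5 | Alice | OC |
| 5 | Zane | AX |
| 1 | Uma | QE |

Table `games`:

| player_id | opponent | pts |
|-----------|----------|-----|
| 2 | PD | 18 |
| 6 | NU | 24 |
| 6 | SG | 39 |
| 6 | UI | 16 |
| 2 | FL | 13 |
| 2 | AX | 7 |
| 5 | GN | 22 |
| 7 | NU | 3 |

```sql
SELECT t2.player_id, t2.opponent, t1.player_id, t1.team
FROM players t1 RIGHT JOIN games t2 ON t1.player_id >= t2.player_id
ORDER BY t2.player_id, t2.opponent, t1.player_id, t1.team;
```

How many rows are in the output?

40

RIGHT JOIN keeps every row from `games`; unmatched rows get NULL for `players`'s columns.
Matching on t1.player_id >= t2.player_id.
- player_id=8: 8 matching t2 row(s), so 8 row(s) emitted.
- player_id=8: 8 matching t2 row(s), so 8 row(s) emitted.
- player_id=9: 8 matching t2 row(s), so 8 row(s) emitted.
- player_id=8: 8 matching t2 row(s), so 8 row(s) emitted.
- player_id=5: 4 matching t2 row(s), so 4 row(s) emitted.
- player_id=5: 4 matching t2 row(s), so 4 row(s) emitted.
- player_id=1: no matching t2 row.
- every t2 row matched at least one t1 row.
Total: 40 rows.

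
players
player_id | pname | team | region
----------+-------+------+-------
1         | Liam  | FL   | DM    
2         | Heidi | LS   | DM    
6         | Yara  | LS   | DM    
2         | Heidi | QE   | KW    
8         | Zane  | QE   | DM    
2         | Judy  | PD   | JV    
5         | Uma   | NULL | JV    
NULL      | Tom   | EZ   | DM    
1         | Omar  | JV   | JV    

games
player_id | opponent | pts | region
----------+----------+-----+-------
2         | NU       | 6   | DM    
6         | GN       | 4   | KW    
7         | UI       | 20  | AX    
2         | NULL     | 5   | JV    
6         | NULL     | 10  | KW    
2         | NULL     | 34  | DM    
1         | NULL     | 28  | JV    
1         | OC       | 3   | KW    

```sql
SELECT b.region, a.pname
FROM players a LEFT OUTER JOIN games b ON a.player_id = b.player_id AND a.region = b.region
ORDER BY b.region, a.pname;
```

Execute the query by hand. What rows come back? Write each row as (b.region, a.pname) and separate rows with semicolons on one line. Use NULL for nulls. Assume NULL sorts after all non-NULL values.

(DM, Heidi); (DM, Heidi); (JV, Judy); (JV, Omar); (NULL, Heidi); (NULL, Liam); (NULL, Tom); (NULL, Uma); (NULL, Yara); (NULL, Zane)

LEFT JOIN keeps every row from `players`; unmatched rows get NULL for `games`'s columns.
Matching on a.player_id = b.player_id AND a.region = b.region. A NULL in a compared column never satisfies the condition.
- a[0] player_id=1, region=DM → no match; kept with NULLs on the b side.
- a[1] player_id=2, region=DM → 2 match(es) in b → 2 row(s).
- a[2] player_id=6, region=DM → no match; kept with NULLs on the b side.
- a[3] player_id=2, region=KW → no match; kept with NULLs on the b side.
- a[4] player_id=8, region=DM → no match; kept with NULLs on the b side.
- a[5] player_id=2, region=JV → 1 match(es) in b → 1 row(s).
- a[6] player_id=5, region=JV → no match; kept with NULLs on the b side.
- a[7] player_id=NULL, region=DM → no match; kept with NULLs on the b side.
- a[8] player_id=1, region=JV → 1 match(es) in b → 1 row(s).
After projecting and ordering:
b.region | a.pname
DM | Heidi
DM | Heidi
JV | Judy
JV | Omar
NULL | Heidi
NULL | Liam
NULL | Tom
NULL | Uma
NULL | Yara
NULL | Zane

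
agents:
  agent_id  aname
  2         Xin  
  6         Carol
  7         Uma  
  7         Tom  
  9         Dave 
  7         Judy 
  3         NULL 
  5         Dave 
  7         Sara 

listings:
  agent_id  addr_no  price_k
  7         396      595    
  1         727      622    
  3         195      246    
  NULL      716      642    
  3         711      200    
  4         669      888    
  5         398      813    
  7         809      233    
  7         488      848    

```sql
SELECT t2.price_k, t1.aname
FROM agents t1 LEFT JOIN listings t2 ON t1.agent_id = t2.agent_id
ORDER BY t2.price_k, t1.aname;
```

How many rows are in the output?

18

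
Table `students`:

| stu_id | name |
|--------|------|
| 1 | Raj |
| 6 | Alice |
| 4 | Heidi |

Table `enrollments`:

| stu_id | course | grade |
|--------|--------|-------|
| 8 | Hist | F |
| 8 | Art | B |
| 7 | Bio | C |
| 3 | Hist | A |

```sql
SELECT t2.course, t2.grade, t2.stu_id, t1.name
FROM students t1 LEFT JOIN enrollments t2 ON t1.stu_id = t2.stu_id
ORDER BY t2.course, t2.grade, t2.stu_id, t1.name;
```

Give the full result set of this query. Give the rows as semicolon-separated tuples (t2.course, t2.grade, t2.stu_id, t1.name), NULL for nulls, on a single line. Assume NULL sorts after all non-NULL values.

(NULL, NULL, NULL, Alice); (NULL, NULL, NULL, Heidi); (NULL, NULL, NULL, Raj)

LEFT JOIN keeps every row from `students`; unmatched rows get NULL for `enrollments`'s columns.
Matching on t1.stu_id = t2.stu_id.
- t1[0] stu_id=1 → no match; kept with NULLs on the t2 side.
- t1[1] stu_id=6 → no match; kept with NULLs on the t2 side.
- t1[2] stu_id=4 → no match; kept with NULLs on the t2 side.
After projecting and ordering:
t2.course | t2.grade | t2.stu_id | t1.name
NULL | NULL | NULL | Alice
NULL | NULL | NULL | Heidi
NULL | NULL | NULL | Raj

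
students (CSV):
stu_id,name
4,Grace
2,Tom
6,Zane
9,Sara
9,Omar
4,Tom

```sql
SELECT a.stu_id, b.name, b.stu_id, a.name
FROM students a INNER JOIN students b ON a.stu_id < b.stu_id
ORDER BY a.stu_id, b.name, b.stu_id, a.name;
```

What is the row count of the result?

13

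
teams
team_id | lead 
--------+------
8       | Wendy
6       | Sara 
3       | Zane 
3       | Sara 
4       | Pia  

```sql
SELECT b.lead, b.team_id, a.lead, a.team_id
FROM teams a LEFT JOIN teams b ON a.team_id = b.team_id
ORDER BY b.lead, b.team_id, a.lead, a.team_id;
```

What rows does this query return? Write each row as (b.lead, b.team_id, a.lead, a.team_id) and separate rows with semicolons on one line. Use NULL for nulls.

(Pia, 4, Pia, 4); (Sara, 3, Sara, 3); (Sara, 3, Zane, 3); (Sara, 6, Sara, 6); (Wendy, 8, Wendy, 8); (Zane, 3, Sara, 3); (Zane, 3, Zane, 3)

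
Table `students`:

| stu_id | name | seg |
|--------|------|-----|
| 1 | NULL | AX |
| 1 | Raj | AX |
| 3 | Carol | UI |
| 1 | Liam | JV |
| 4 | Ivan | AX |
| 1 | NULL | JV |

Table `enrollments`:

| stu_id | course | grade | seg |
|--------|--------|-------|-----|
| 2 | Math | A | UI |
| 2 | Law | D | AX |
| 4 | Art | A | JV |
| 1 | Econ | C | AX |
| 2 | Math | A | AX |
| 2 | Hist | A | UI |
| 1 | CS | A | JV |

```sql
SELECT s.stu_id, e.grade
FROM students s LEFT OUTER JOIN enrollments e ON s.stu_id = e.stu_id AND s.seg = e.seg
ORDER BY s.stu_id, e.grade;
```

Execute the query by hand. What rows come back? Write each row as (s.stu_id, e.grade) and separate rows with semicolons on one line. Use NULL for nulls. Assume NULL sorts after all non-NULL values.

(1, A); (1, A); (1, C); (1, C); (3, NULL); (4, NULL)

LEFT JOIN keeps every row from `students`; unmatched rows get NULL for `enrollments`'s columns.
Matching on s.stu_id = e.stu_id AND s.seg = e.seg.
- s row (stu_id=1, seg=AX): matches 1 e row(s) → 1 output row(s).
- s row (stu_id=1, seg=AX): matches 1 e row(s) → 1 output row(s).
- s row (stu_id=3, seg=UI): no match → kept, e columns NULL.
- s row (stu_id=1, seg=JV): matches 1 e row(s) → 1 output row(s).
- s row (stu_id=4, seg=AX): no match → kept, e columns NULL.
- s row (stu_id=1, seg=JV): matches 1 e row(s) → 1 output row(s).
After projecting and ordering:
s.stu_id | e.grade
1 | A
1 | A
1 | C
1 | C
3 | NULL
4 | NULL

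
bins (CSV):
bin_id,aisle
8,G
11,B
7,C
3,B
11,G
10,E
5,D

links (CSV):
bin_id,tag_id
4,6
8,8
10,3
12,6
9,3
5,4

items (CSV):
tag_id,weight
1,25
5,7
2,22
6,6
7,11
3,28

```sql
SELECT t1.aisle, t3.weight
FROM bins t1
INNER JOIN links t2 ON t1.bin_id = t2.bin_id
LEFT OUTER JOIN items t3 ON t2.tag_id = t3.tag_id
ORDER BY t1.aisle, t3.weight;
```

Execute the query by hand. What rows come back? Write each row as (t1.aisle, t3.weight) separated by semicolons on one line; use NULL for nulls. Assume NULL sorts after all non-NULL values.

(D, NULL); (E, 28); (G, NULL)

Joins associate left-to-right: bins INNER JOIN links on bin_id gives 3 intermediate row(s).
Then LEFT JOIN `items t3` on tag_id: each of those 3 rows is kept; rows whose t2.tag_id has no match in t3 get NULL for t3's columns.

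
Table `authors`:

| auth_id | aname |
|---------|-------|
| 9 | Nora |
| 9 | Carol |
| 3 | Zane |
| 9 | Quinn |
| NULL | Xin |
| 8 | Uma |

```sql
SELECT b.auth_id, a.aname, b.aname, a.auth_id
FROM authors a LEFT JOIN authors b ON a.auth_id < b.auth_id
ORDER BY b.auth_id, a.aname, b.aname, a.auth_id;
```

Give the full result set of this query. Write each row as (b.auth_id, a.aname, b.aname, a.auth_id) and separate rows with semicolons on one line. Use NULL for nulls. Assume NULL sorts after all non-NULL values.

LEFT JOIN keeps every row from `authors a`; unmatched rows get NULL for `authors b`'s columns.
Matching on a.auth_id < b.auth_id. A NULL in a compared column never satisfies the condition.
Matched pairs: 7; unmatched a rows kept: 4.

(8, Zane, Uma, 3); (9, Uma, Carol, 8); (9, Uma, Nora, 8); (9, Uma, Quinn, 8); (9, Zane, Carol, 3); (9, Zane, Nora, 3); (9, Zane, Quinn, 3); (NULL, Carol, NULL, 9); (NULL, Nora, NULL, 9); (NULL, Quinn, NULL, 9); (NULL, Xin, NULL, NULL)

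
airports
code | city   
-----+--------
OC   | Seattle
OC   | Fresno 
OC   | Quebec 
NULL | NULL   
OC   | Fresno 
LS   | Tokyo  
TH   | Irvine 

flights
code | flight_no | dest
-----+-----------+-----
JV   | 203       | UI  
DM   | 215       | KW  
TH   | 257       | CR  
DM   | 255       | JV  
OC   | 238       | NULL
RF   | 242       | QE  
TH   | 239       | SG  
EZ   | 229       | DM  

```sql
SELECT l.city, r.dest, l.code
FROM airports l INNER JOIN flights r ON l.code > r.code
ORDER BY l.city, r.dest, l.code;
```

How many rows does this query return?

INNER JOIN keeps only pairs where the ON condition holds.
Matching on l.code > r.code. A NULL in a compared column never satisfies the condition.
- l row (code=OC): matches 4 r row(s) → 4 output row(s).
- l row (code=OC): matches 4 r row(s) → 4 output row(s).
- l row (code=OC): matches 4 r row(s) → 4 output row(s).
- l row (code=NULL): no match → dropped.
- l row (code=OC): matches 4 r row(s) → 4 output row(s).
- l row (code=LS): matches 4 r row(s) → 4 output row(s).
- l row (code=TH): matches 6 r row(s) → 6 output row(s).
Total: 26 rows.

26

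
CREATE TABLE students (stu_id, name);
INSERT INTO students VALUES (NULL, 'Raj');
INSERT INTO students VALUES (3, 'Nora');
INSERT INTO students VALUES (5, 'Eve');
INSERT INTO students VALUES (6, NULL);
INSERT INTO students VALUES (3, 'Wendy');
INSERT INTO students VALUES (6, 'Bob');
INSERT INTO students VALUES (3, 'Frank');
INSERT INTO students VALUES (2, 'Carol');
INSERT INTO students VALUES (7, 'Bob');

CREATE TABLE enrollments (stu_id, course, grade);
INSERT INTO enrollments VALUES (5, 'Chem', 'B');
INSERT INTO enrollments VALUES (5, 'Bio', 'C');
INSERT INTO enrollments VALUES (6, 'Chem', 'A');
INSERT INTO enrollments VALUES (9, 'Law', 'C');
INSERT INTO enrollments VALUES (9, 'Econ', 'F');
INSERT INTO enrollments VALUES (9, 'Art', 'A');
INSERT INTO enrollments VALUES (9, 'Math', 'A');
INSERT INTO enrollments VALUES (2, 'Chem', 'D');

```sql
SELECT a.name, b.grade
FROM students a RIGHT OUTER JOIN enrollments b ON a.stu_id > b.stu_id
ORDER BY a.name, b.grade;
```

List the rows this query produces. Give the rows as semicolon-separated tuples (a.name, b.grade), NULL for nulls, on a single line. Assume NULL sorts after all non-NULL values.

(Bob, A); (Bob, B); (Bob, B); (Bob, C); (Bob, C); (Bob, D); (Bob, D); (Eve, D); (Frank, D); (Nora, D); (Wendy, D); (NULL, A); (NULL, A); (NULL, B); (NULL, C); (NULL, C); (NULL, D); (NULL, F)

RIGHT JOIN keeps every row from `enrollments`; unmatched rows get NULL for `students`'s columns.
Matching on a.stu_id > b.stu_id. A NULL in a compared column never satisfies the condition.
- a[0] stu_id=NULL → no match.
- a[1] stu_id=3 → 1 match(es) in b → 1 row(s).
- a[2] stu_id=5 → 1 match(es) in b → 1 row(s).
- a[3] stu_id=6 → 3 match(es) in b → 3 row(s).
- a[4] stu_id=3 → 1 match(es) in b → 1 row(s).
- a[5] stu_id=6 → 3 match(es) in b → 3 row(s).
- a[6] stu_id=3 → 1 match(es) in b → 1 row(s).
- a[7] stu_id=2 → no match.
- a[8] stu_id=7 → 4 match(es) in b → 4 row(s).
- 4 row(s) from b found no a partner → padded with NULL.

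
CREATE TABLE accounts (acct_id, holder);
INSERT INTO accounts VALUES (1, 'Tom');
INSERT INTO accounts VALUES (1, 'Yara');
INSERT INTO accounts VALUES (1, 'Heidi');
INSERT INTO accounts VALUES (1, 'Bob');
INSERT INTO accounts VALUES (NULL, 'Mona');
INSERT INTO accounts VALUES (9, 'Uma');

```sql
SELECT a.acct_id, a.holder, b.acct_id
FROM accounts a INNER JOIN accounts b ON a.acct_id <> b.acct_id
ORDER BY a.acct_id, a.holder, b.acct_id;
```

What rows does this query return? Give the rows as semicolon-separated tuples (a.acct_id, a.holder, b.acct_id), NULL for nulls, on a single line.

INNER JOIN keeps only pairs where the ON condition holds.
Matching on a.acct_id <> b.acct_id. A NULL in a compared column never satisfies the condition.
Matched pairs: 8.

(1, Bob, 9); (1, Heidi, 9); (1, Tom, 9); (1, Yara, 9); (9, Uma, 1); (9, Uma, 1); (9, Uma, 1); (9, Uma, 1)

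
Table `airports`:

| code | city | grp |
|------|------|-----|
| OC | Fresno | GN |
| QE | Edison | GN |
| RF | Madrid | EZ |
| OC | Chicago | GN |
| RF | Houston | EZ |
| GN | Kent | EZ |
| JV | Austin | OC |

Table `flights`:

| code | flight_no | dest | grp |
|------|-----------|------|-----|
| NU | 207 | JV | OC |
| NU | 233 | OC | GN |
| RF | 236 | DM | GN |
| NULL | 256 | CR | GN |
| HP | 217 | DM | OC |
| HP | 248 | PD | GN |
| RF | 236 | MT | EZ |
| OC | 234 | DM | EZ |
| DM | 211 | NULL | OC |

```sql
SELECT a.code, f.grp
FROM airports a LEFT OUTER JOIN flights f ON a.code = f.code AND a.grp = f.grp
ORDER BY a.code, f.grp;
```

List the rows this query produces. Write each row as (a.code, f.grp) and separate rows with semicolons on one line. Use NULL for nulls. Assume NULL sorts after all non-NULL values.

(GN, NULL); (JV, NULL); (OC, NULL); (OC, NULL); (QE, NULL); (RF, EZ); (RF, EZ)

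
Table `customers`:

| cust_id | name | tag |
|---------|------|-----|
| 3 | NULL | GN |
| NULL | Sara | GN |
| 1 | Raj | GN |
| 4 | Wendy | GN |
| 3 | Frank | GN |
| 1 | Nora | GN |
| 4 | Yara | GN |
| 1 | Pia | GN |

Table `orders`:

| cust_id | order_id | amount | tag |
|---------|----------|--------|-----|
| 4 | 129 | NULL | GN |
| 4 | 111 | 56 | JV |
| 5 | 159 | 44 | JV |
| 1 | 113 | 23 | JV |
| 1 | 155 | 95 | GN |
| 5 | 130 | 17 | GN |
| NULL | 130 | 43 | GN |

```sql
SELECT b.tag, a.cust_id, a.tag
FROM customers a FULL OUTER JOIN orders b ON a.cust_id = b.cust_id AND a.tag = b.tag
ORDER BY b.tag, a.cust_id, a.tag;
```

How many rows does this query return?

FULL OUTER JOIN keeps every row from both sides; unmatched rows get NULL for the other side's columns.
Matching on a.cust_id = b.cust_id AND a.tag = b.tag. A NULL in a compared column never satisfies the condition.
- cust_id=3, tag=GN: no b row matches, row kept with b columns NULL.
- cust_id=NULL, tag=GN: no b row matches, row kept with b columns NULL.
- cust_id=1, tag=GN: 1 matching b row(s), so 1 row(s) emitted.
- cust_id=4, tag=GN: 1 matching b row(s), so 1 row(s) emitted.
- cust_id=3, tag=GN: no b row matches, row kept with b columns NULL.
- cust_id=1, tag=GN: 1 matching b row(s), so 1 row(s) emitted.
- cust_id=4, tag=GN: 1 matching b row(s), so 1 row(s) emitted.
- cust_id=1, tag=GN: 1 matching b row(s), so 1 row(s) emitted.
- 5 row(s) from b found no a partner → padded with NULL.
Total: 5 matched + 8 padded = 13 rows.

13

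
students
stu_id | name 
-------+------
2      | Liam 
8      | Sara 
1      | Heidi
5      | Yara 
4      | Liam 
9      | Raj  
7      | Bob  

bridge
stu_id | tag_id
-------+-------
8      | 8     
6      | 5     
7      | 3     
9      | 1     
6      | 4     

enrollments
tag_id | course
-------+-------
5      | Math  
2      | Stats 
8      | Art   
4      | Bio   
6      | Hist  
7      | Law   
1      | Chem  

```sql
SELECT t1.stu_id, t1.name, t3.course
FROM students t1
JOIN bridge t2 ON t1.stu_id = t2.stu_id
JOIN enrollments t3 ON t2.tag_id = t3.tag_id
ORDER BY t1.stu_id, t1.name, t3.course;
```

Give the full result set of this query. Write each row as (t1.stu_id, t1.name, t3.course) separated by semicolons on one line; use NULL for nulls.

Joins associate left-to-right: students INNER JOIN bridge on stu_id gives 3 intermediate row(s).
Then INNER JOIN `enrollments t3` on tag_id: keep only rows whose t2.tag_id appears in t3.

(8, Sara, Art); (9, Raj, Chem)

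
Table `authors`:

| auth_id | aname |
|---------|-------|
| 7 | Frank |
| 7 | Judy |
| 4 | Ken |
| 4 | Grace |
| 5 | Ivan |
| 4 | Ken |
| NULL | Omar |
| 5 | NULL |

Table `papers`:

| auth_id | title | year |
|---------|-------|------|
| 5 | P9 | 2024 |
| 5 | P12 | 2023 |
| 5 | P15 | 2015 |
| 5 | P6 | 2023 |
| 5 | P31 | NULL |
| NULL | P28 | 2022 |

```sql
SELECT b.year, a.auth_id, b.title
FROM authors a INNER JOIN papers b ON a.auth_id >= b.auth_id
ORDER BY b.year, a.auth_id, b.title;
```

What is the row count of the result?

20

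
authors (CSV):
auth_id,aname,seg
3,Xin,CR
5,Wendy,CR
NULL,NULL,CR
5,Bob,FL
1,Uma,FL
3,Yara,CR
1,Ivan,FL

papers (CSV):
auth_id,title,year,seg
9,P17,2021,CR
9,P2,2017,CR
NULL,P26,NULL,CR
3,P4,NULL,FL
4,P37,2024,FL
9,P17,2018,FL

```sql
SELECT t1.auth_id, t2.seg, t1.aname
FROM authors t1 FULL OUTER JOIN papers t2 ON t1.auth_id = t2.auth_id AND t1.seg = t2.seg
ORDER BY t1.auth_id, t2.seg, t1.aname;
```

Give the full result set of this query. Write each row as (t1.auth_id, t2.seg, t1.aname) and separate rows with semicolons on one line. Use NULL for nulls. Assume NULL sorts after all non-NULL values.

(1, NULL, Ivan); (1, NULL, Uma); (3, NULL, Xin); (3, NULL, Yara); (5, NULL, Bob); (5, NULL, Wendy); (NULL, CR, NULL); (NULL, CR, NULL); (NULL, CR, NULL); (NULL, FL, NULL); (NULL, FL, NULL); (NULL, FL, NULL); (NULL, NULL, NULL)

FULL OUTER JOIN keeps every row from both sides; unmatched rows get NULL for the other side's columns.
Matching on t1.auth_id = t2.auth_id AND t1.seg = t2.seg. A NULL in a compared column never satisfies the condition.
- t1[0] auth_id=3, seg=CR → no match; kept with NULLs on the t2 side.
- t1[1] auth_id=5, seg=CR → no match; kept with NULLs on the t2 side.
- t1[2] auth_id=NULL, seg=CR → no match; kept with NULLs on the t2 side.
- t1[3] auth_id=5, seg=FL → no match; kept with NULLs on the t2 side.
- t1[4] auth_id=1, seg=FL → no match; kept with NULLs on the t2 side.
- t1[5] auth_id=3, seg=CR → no match; kept with NULLs on the t2 side.
- t1[6] auth_id=1, seg=FL → no match; kept with NULLs on the t2 side.
- 6 row(s) from t2 found no t1 partner → padded with NULL.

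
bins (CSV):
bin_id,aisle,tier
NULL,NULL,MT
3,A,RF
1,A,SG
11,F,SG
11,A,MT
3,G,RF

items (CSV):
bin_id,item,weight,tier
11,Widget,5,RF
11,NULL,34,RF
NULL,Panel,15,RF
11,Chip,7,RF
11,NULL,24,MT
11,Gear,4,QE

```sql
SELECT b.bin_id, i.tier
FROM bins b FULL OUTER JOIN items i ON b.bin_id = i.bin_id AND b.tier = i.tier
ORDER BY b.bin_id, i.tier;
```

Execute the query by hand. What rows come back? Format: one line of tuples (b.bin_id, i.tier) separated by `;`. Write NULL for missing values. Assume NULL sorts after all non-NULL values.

(1, NULL); (3, NULL); (3, NULL); (11, MT); (11, NULL); (NULL, QE); (NULL, RF); (NULL, RF); (NULL, RF); (NULL, RF); (NULL, NULL)

FULL OUTER JOIN keeps every row from both sides; unmatched rows get NULL for the other side's columns.
Matching on b.bin_id = i.bin_id AND b.tier = i.tier. A NULL in a compared column never satisfies the condition.
- bin_id=NULL, tier=MT: no i row matches, row kept with i columns NULL.
- bin_id=3, tier=RF: no i row matches, row kept with i columns NULL.
- bin_id=1, tier=SG: no i row matches, row kept with i columns NULL.
- bin_id=11, tier=SG: no i row matches, row kept with i columns NULL.
- bin_id=11, tier=MT: 1 matching i row(s), so 1 row(s) emitted.
- bin_id=3, tier=RF: no i row matches, row kept with i columns NULL.
- 5 i row(s) had no b match → kept, b columns NULL.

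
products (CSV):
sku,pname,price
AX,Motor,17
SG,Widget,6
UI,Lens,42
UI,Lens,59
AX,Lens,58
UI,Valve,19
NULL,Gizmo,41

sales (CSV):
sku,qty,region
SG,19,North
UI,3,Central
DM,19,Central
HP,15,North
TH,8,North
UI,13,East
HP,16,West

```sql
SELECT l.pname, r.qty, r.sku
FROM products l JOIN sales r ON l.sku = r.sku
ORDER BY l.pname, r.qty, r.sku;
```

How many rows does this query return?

INNER JOIN keeps only pairs where the ON condition holds.
Matching on l.sku = r.sku. A NULL in a compared column never satisfies the condition.
- l (sku=AX) has no partner → excluded.
- l (sku=SG) pairs with 1 row(s) of r.
- l (sku=UI) pairs with 2 row(s) of r.
- l (sku=UI) pairs with 2 row(s) of r.
- l (sku=AX) has no partner → excluded.
- l (sku=UI) pairs with 2 row(s) of r.
- l (sku=NULL) has no partner → excluded.
Total: 7 rows.

7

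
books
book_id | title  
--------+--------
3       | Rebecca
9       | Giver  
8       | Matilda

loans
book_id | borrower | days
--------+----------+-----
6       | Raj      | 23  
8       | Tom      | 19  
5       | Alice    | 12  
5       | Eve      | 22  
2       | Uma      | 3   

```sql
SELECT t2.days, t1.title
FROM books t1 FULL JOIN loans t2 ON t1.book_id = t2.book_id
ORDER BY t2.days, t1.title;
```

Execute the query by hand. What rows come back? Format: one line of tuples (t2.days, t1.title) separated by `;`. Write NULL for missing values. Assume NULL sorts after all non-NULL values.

(3, NULL); (12, NULL); (19, Matilda); (22, NULL); (23, NULL); (NULL, Giver); (NULL, Rebecca)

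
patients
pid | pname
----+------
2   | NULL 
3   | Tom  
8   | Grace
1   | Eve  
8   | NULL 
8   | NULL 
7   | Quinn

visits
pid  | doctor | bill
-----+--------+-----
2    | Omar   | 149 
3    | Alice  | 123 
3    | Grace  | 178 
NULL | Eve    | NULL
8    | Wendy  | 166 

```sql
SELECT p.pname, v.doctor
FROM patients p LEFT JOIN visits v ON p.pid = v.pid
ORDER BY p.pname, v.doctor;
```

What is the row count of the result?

8

LEFT JOIN keeps every row from `patients`; unmatched rows get NULL for `visits`'s columns.
Matching on p.pid = v.pid. A NULL in a compared column never satisfies the condition.
- p row (pid=2): matches 1 v row(s) → 1 output row(s).
- p row (pid=3): matches 2 v row(s) → 2 output row(s).
- p row (pid=8): matches 1 v row(s) → 1 output row(s).
- p row (pid=1): no match → kept, v columns NULL.
- p row (pid=8): matches 1 v row(s) → 1 output row(s).
- p row (pid=8): matches 1 v row(s) → 1 output row(s).
- p row (pid=7): no match → kept, v columns NULL.
Total: 6 matched + 2 padded = 8 rows.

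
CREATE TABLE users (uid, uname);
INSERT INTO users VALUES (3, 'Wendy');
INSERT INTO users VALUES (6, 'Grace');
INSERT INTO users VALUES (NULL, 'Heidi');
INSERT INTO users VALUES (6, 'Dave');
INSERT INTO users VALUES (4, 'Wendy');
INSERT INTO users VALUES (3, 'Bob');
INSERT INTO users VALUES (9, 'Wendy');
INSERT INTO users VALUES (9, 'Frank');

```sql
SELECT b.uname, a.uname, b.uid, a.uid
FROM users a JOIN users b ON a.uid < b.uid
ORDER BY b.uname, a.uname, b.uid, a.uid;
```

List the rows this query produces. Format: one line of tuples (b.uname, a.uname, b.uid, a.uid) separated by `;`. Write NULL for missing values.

(Dave, Bob, 6, 3); (Dave, Wendy, 6, 3); (Dave, Wendy, 6, 4); (Frank, Bob, 9, 3); (Frank, Dave, 9, 6); (Frank, Grace, 9, 6); (Frank, Wendy, 9, 3); (Frank, Wendy, 9, 4); (Grace, Bob, 6, 3); (Grace, Wendy, 6, 3); (Grace, Wendy, 6, 4); (Wendy, Bob, 4, 3); (Wendy, Bob, 9, 3); (Wendy, Dave, 9, 6); (Wendy, Grace, 9, 6); (Wendy, Wendy, 4, 3); (Wendy, Wendy, 9, 3); (Wendy, Wendy, 9, 4)

INNER JOIN keeps only pairs where the ON condition holds.
Matching on a.uid < b.uid. A NULL in a compared column never satisfies the condition.
- a row (uid=3): matches 5 b row(s) → 5 output row(s).
- a row (uid=6): matches 2 b row(s) → 2 output row(s).
- a row (uid=NULL): no match → dropped.
- a row (uid=6): matches 2 b row(s) → 2 output row(s).
- a row (uid=4): matches 4 b row(s) → 4 output row(s).
- a row (uid=3): matches 5 b row(s) → 5 output row(s).
- a row (uid=9): no match → dropped.
- a row (uid=9): no match → dropped.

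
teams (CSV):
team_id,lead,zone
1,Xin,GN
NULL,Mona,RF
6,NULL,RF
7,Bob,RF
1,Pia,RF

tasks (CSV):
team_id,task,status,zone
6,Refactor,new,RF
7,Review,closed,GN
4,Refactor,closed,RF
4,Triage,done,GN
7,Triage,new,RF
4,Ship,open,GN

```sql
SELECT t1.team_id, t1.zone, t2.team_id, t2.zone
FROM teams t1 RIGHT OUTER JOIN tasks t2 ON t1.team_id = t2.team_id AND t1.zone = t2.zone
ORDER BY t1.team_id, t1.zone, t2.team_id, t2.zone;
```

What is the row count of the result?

RIGHT JOIN keeps every row from `tasks`; unmatched rows get NULL for `teams`'s columns.
Matching on t1.team_id = t2.team_id AND t1.zone = t2.zone. A NULL in a compared column never satisfies the condition.
Matched pairs: 2; unmatched t2 rows kept: 4.
Total: 2 matched + 4 padded = 6 rows.

6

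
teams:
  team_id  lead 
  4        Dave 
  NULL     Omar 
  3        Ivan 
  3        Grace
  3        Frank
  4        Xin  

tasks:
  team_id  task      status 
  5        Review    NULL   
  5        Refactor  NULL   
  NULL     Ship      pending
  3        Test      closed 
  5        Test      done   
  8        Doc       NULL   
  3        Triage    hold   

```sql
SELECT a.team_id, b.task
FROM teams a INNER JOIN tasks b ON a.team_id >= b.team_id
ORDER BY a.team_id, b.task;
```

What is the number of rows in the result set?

INNER JOIN keeps only pairs where the ON condition holds.
Matching on a.team_id >= b.team_id. A NULL in a compared column never satisfies the condition.
Matched pairs: 10.
Total: 10 rows.

10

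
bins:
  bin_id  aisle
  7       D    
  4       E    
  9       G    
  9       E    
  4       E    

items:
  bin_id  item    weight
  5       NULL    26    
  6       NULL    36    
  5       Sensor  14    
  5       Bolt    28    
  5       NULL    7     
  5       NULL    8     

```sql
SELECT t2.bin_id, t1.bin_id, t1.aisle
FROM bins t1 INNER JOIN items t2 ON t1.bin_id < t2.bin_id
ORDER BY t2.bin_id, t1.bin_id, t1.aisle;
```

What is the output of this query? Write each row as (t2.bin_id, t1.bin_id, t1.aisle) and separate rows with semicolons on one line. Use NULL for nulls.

INNER JOIN keeps only pairs where the ON condition holds.
Matching on t1.bin_id < t2.bin_id.
Matched pairs: 12.

(5, 4, E); (5, 4, E); (5, 4, E); (5, 4, E); (5, 4, E); (5, 4, E); (5, 4, E); (5, 4, E); (5, 4, E); (5, 4, E); (6, 4, E); (6, 4, E)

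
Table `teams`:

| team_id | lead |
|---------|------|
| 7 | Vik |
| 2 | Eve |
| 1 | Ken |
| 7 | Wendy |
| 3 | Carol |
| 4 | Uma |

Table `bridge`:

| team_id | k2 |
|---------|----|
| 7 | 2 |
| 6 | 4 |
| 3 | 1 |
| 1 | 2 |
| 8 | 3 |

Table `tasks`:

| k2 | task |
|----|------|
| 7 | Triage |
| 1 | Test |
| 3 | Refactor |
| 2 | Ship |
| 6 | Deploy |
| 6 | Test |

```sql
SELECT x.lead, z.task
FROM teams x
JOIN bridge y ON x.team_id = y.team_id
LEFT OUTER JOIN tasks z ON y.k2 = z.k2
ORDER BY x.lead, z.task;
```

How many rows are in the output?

Joins associate left-to-right: teams INNER JOIN bridge on team_id gives 4 intermediate row(s).
Then LEFT JOIN `tasks z` on k2: each of those 4 rows is kept; rows whose y.k2 has no match in z get NULL for z's columns.
Result: 4 row(s).

4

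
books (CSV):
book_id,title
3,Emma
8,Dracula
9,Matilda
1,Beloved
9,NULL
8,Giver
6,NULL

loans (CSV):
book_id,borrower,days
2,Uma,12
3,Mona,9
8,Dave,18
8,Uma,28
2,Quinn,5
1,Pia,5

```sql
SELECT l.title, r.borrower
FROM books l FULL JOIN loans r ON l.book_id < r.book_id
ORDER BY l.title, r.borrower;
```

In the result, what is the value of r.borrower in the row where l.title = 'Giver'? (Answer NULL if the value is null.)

FULL OUTER JOIN keeps every row from both sides; unmatched rows get NULL for the other side's columns.
Matching on l.book_id < r.book_id.
- book_id=3: 2 matching r row(s), so 2 row(s) emitted.
- book_id=8: no r row matches, row kept with r columns NULL.
- book_id=9: no r row matches, row kept with r columns NULL.
- book_id=1: 5 matching r row(s), so 5 row(s) emitted.
- book_id=9: no r row matches, row kept with r columns NULL.
- book_id=8: no r row matches, row kept with r columns NULL.
- book_id=6: 2 matching r row(s), so 2 row(s) emitted.
- 1 r row(s) had no l match → kept, l columns NULL.

NULL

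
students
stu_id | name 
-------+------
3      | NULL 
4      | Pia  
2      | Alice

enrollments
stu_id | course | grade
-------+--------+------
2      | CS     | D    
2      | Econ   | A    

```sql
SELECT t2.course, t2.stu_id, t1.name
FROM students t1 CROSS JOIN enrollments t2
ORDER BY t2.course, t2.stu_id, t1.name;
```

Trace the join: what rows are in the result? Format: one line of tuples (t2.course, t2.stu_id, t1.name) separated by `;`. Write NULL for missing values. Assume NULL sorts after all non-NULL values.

(CS, 2, Alice); (CS, 2, Pia); (CS, 2, NULL); (Econ, 2, Alice); (Econ, 2, Pia); (Econ, 2, NULL)

CROSS JOIN pairs every row of `students` with every row of `enrollments`: 3 × 2 = 6 rows.
After projecting and ordering:
t2.course | t2.stu_id | t1.name
CS | 2 | Alice
CS | 2 | Pia
CS | 2 | NULL
Econ | 2 | Alice
Econ | 2 | Pia
Econ | 2 | NULL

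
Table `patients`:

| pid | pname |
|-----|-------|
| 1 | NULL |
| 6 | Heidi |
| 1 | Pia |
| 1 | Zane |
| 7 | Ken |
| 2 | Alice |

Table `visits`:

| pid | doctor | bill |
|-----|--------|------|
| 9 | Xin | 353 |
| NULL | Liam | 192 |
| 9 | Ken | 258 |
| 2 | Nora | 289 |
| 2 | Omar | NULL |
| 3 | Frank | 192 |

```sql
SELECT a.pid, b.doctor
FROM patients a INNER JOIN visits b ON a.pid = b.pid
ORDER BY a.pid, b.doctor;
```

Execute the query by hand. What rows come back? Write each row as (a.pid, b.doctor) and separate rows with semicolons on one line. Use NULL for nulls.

(2, Nora); (2, Omar)

INNER JOIN keeps only pairs where the ON condition holds.
Matching on a.pid = b.pid. A NULL in a compared column never satisfies the condition.
- a (pid=1) has no partner → excluded.
- a (pid=6) has no partner → excluded.
- a (pid=1) has no partner → excluded.
- a (pid=1) has no partner → excluded.
- a (pid=7) has no partner → excluded.
- a (pid=2) pairs with 2 row(s) of b.
After projecting and ordering:
a.pid | b.doctor
2 | Nora
2 | Omar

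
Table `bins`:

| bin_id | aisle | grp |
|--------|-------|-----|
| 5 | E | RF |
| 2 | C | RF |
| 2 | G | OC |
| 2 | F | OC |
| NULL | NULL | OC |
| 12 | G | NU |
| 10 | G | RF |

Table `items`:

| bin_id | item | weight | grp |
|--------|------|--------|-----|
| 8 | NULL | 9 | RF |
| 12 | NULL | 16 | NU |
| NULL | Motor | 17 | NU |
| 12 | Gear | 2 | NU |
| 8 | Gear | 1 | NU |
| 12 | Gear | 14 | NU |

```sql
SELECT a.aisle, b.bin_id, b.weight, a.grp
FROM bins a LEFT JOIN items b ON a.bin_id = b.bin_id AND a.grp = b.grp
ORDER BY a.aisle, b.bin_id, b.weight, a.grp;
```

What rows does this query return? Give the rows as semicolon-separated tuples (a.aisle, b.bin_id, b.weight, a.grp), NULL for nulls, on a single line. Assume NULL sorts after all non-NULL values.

(C, NULL, NULL, RF); (E, NULL, NULL, RF); (F, NULL, NULL, OC); (G, 12, 2, NU); (G, 12, 14, NU); (G, 12, 16, NU); (G, NULL, NULL, OC); (G, NULL, NULL, RF); (NULL, NULL, NULL, OC)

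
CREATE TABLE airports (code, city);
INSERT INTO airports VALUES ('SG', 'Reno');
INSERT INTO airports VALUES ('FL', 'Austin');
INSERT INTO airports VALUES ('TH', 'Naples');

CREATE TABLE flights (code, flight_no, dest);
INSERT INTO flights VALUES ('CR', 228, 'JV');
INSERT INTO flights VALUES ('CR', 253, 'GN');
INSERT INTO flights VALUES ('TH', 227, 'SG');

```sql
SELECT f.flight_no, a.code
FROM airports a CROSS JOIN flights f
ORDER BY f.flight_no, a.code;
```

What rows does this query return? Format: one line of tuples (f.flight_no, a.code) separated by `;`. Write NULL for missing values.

(227, FL); (227, SG); (227, TH); (228, FL); (228, SG); (228, TH); (253, FL); (253, SG); (253, TH)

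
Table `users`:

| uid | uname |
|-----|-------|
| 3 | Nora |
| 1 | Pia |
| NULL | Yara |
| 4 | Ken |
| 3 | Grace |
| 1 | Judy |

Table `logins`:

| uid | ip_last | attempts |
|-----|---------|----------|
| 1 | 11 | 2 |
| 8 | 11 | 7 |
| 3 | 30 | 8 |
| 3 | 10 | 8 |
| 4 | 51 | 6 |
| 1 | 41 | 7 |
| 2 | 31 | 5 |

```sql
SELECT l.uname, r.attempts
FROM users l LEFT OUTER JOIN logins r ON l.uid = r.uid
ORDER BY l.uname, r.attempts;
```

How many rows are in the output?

LEFT JOIN keeps every row from `users`; unmatched rows get NULL for `logins`'s columns.
Matching on l.uid = r.uid. A NULL in a compared column never satisfies the condition.
- l (uid=3) pairs with 2 row(s) of r.
- l (uid=1) pairs with 2 row(s) of r.
- l (uid=NULL) has no partner → padded with NULL.
- l (uid=4) pairs with 1 row(s) of r.
- l (uid=3) pairs with 2 row(s) of r.
- l (uid=1) pairs with 2 row(s) of r.
Total: 9 matched + 1 padded = 10 rows.

10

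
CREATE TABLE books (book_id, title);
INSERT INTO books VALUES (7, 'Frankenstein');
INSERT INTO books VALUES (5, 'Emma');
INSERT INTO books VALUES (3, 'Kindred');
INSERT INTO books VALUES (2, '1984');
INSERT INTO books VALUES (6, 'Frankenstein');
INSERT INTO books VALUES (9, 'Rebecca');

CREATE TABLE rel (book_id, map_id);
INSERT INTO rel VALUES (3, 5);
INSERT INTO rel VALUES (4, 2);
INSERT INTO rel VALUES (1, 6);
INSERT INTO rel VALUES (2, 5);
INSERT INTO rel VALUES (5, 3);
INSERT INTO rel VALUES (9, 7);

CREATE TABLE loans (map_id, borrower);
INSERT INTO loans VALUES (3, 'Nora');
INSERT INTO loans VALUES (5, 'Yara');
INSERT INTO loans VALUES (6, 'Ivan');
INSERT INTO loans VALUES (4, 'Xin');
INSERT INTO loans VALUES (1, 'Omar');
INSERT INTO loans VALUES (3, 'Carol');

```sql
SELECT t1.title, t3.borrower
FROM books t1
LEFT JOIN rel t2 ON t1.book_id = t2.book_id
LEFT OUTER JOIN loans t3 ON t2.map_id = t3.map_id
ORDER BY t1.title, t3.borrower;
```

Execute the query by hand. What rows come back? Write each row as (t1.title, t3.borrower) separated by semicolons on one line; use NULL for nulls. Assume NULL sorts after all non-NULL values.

(1984, Yara); (Emma, Carol); (Emma, Nora); (Frankenstein, NULL); (Frankenstein, NULL); (Kindred, Yara); (Rebecca, NULL)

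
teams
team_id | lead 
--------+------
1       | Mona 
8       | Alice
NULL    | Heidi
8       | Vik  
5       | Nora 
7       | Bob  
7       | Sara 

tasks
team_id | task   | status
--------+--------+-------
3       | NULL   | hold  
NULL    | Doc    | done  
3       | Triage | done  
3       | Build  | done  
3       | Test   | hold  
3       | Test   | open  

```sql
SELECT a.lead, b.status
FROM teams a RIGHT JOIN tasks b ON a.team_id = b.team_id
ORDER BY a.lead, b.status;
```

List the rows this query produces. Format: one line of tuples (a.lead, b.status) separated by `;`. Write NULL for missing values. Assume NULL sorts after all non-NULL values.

(NULL, done); (NULL, done); (NULL, done); (NULL, hold); (NULL, hold); (NULL, open)

RIGHT JOIN keeps every row from `tasks`; unmatched rows get NULL for `teams`'s columns.
Matching on a.team_id = b.team_id. A NULL in a compared column never satisfies the condition.
- a (team_id=1) has no partner in b.
- a (team_id=8) has no partner in b.
- a (team_id=NULL) has no partner in b.
- a (team_id=8) has no partner in b.
- a (team_id=5) has no partner in b.
- a (team_id=7) has no partner in b.
- a (team_id=7) has no partner in b.
- plus 6 unmatched b row(s), each kept with NULL a columns.
After projecting and ordering:
a.lead | b.status
NULL | done
NULL | done
NULL | done
NULL | hold
NULL | hold
NULL | open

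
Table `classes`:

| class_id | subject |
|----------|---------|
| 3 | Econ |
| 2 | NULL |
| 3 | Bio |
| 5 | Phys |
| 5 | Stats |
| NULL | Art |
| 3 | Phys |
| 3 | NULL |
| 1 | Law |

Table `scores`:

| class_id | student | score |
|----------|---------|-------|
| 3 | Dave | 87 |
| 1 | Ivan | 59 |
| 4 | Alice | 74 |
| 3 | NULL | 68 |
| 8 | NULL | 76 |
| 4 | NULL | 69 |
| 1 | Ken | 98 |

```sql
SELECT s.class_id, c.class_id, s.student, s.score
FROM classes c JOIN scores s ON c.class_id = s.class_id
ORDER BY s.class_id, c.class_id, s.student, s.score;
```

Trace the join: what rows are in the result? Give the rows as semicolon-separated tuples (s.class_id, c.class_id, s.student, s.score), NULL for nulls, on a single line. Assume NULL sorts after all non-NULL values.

INNER JOIN keeps only pairs where the ON condition holds.
Matching on c.class_id = s.class_id. A NULL in a compared column never satisfies the condition.
- c row (class_id=3): matches 2 s row(s) → 2 output row(s).
- c row (class_id=2): no match → dropped.
- c row (class_id=3): matches 2 s row(s) → 2 output row(s).
- c row (class_id=5): no match → dropped.
- c row (class_id=5): no match → dropped.
- c row (class_id=NULL): no match → dropped.
- c row (class_id=3): matches 2 s row(s) → 2 output row(s).
- c row (class_id=3): matches 2 s row(s) → 2 output row(s).
- c row (class_id=1): matches 2 s row(s) → 2 output row(s).
After projecting and ordering:
s.class_id | c.class_id | s.student | s.score
1 | 1 | Ivan | 59
1 | 1 | Ken | 98
3 | 3 | Dave | 87
3 | 3 | Dave | 87
3 | 3 | Dave | 87
3 | 3 | Dave | 87
3 | 3 | NULL | 68
3 | 3 | NULL | 68
3 | 3 | NULL | 68
3 | 3 | NULL | 68

(1, 1, Ivan, 59); (1, 1, Ken, 98); (3, 3, Dave, 87); (3, 3, Dave, 87); (3, 3, Dave, 87); (3, 3, Dave, 87); (3, 3, NULL, 68); (3, 3, NULL, 68); (3, 3, NULL, 68); (3, 3, NULL, 68)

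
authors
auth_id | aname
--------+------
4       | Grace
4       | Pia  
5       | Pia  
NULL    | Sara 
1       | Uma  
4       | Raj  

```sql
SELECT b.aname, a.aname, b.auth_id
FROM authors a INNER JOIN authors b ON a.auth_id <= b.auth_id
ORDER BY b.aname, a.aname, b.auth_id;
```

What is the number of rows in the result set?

18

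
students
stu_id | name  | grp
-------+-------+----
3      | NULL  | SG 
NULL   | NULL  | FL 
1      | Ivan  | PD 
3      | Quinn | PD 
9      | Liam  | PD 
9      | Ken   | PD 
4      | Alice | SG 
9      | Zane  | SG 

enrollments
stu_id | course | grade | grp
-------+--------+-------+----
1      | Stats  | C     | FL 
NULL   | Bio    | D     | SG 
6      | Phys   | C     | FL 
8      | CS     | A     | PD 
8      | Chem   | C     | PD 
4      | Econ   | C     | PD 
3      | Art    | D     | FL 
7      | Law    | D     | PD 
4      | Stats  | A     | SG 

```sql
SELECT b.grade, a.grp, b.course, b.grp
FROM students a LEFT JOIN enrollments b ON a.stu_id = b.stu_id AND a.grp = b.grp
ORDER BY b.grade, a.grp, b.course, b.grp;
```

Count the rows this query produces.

8

LEFT JOIN keeps every row from `students`; unmatched rows get NULL for `enrollments`'s columns.
Matching on a.stu_id = b.stu_id AND a.grp = b.grp. A NULL in a compared column never satisfies the condition.
- a row (stu_id=3, grp=SG): no match → kept, b columns NULL.
- a row (stu_id=NULL, grp=FL): no match → kept, b columns NULL.
- a row (stu_id=1, grp=PD): no match → kept, b columns NULL.
- a row (stu_id=3, grp=PD): no match → kept, b columns NULL.
- a row (stu_id=9, grp=PD): no match → kept, b columns NULL.
- a row (stu_id=9, grp=PD): no match → kept, b columns NULL.
- a row (stu_id=4, grp=SG): matches 1 b row(s) → 1 output row(s).
- a row (stu_id=9, grp=SG): no match → kept, b columns NULL.
Total: 1 matched + 7 padded = 8 rows.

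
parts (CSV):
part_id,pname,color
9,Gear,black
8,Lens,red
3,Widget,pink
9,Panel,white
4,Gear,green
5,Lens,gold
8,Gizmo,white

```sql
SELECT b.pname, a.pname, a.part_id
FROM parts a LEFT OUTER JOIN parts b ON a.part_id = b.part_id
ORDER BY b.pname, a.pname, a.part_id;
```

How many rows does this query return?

LEFT JOIN keeps every row from `parts a`; unmatched rows get NULL for `parts b`'s columns.
Matching on a.part_id = b.part_id.
Matched pairs: 11; unmatched a rows kept: 0.
Total: 11 rows.

11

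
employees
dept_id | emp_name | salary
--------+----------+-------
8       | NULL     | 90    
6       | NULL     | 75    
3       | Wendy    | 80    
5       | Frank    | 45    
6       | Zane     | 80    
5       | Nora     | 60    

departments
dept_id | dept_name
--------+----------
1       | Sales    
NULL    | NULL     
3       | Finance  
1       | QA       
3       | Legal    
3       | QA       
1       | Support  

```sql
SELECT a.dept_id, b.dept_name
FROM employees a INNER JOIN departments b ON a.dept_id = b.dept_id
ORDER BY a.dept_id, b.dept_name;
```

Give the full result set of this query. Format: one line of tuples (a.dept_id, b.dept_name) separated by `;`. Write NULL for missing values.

(3, Finance); (3, Legal); (3, QA)

INNER JOIN keeps only pairs where the ON condition holds.
Matching on a.dept_id = b.dept_id. A NULL in a compared column never satisfies the condition.
- a row (dept_id=8): no match → dropped.
- a row (dept_id=6): no match → dropped.
- a row (dept_id=3): matches 3 b row(s) → 3 output row(s).
- a row (dept_id=5): no match → dropped.
- a row (dept_id=6): no match → dropped.
- a row (dept_id=5): no match → dropped.
After projecting and ordering:
a.dept_id | b.dept_name
3 | Finance
3 | Legal
3 | QA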